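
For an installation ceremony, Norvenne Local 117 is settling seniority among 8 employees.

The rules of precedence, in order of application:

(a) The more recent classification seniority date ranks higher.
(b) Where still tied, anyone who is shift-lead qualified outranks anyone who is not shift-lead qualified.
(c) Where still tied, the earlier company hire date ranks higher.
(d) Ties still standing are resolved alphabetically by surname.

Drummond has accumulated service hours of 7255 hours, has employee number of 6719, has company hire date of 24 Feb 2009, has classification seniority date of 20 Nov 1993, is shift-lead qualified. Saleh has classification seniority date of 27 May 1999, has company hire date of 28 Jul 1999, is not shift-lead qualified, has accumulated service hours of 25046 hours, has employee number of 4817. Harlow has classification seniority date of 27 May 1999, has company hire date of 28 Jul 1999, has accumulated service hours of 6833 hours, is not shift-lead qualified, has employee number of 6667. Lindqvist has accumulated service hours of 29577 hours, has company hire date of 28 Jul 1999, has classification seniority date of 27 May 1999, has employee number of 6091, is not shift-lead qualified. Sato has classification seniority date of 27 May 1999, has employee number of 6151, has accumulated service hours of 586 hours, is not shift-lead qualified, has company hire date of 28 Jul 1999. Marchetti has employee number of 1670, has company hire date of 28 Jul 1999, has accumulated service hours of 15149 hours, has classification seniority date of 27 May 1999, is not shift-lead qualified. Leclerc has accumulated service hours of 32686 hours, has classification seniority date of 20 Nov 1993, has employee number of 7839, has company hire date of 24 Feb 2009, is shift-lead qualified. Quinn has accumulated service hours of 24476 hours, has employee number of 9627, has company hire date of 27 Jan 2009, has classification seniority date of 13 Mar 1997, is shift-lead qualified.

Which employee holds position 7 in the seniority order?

By classification seniority date (later first): Harlow, Lindqvist, Marchetti, Saleh and Sato (each 27 May 1999); then Quinn (13 Mar 1997); then Drummond and Leclerc (both 20 Nov 1993).
Harlow, Lindqvist, Marchetti, Saleh and Sato are each not shift-lead qualified, so the next rule applies.
Harlow, Lindqvist, Marchetti, Saleh and Sato all have company hire date 28 Jul 1999, so the next rule applies.
Among Harlow, Lindqvist, Marchetti, Saleh and Sato, alphabetically by surname: Harlow before Lindqvist before Marchetti before Saleh before Sato.
Drummond and Leclerc are each shift-lead qualified, so the next rule applies.
Drummond and Leclerc both have company hire date 24 Feb 2009, so the next rule applies.
Among Drummond and Leclerc, alphabetically by surname: Drummond before Leclerc.
Order: Harlow, Lindqvist, Marchetti, Saleh, Sato, Quinn, Drummond, Leclerc.

Drummond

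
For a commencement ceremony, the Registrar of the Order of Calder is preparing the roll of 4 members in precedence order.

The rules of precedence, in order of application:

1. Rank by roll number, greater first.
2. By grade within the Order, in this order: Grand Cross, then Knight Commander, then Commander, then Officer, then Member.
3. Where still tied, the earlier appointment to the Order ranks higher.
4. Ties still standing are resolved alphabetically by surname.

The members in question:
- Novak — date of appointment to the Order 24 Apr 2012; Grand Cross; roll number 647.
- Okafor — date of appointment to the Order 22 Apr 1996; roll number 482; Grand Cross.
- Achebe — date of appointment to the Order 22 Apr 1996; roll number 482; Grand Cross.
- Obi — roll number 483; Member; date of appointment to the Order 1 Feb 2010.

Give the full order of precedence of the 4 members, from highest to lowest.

Novak, Obi, Achebe, Okafor

By roll number (higher first): Novak (647); then Obi (483); then Achebe and Okafor (both 482).
Achebe and Okafor are each Grand Cross, so the next rule applies.
Achebe and Okafor both have date of appointment to the Order 22 Apr 1996, so the next rule applies.
Among Achebe and Okafor, alphabetically by surname: Achebe before Okafor.
Full order: Novak, Obi, Achebe, Okafor.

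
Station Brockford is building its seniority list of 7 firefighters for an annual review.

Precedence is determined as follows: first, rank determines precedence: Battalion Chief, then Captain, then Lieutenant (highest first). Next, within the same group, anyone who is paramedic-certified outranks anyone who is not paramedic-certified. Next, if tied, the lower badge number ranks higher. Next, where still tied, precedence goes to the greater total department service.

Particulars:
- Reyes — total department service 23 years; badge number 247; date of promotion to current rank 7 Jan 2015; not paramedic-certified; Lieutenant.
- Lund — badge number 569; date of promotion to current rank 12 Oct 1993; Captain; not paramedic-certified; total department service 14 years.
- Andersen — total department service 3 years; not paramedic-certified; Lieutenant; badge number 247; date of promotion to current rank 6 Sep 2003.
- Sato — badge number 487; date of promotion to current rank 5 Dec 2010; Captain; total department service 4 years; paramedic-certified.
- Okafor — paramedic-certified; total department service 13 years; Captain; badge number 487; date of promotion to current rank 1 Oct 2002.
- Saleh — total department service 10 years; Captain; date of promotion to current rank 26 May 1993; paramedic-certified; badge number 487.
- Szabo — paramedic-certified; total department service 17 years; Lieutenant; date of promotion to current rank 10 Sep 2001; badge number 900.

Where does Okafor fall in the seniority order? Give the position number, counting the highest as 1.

1

By rank: Okafor, Saleh, Sato and Lund (Captain); then Szabo, Reyes and Andersen (Lieutenant).
Among Okafor, Saleh, Sato and Lund, paramedic-certified before not paramedic-certified: Okafor, Saleh and Sato (paramedic-certified) before Lund (not paramedic-certified).
Okafor, Saleh and Sato all have badge number 487, so the next rule applies.
Among Okafor, Saleh and Sato, by total department service (higher first): Okafor (13 years) before Saleh (10 years) before Sato (4 years).
Among Szabo, Reyes and Andersen, paramedic-certified before not paramedic-certified: Szabo (paramedic-certified) before Reyes and Andersen (not paramedic-certified).
Reyes and Andersen both have badge number 247, so the next rule applies.
Among Reyes and Andersen, by total department service (higher first): Reyes (23 years) before Andersen (3 years).
Order: Okafor, Saleh, Sato, Lund, Szabo, Reyes, Andersen. So position 1.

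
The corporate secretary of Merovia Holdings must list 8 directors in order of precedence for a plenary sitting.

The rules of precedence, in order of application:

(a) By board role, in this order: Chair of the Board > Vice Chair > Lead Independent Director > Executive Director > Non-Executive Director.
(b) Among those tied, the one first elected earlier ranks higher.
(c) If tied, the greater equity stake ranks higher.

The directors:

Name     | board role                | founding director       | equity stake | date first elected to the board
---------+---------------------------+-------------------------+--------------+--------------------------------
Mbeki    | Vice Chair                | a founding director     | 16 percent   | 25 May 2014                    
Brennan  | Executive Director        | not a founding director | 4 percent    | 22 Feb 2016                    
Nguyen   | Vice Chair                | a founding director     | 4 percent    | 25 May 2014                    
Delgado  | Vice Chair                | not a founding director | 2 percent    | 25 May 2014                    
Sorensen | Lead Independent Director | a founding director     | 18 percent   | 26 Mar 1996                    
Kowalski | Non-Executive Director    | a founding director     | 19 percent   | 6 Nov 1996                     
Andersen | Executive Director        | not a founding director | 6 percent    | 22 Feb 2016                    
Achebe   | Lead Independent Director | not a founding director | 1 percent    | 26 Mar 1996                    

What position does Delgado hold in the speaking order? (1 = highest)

3

By board role: Mbeki, Nguyen and Delgado (Vice Chair); then Sorensen and Achebe (Lead Independent Director); then Andersen and Brennan (Executive Director); then Kowalski (Non-Executive Director).
Mbeki, Nguyen and Delgado all have date first elected to the board 25 May 2014, so the next rule applies.
Among Mbeki, Nguyen and Delgado, by equity stake (higher first): Mbeki (16 percent) before Nguyen (4 percent) before Delgado (2 percent).
Sorensen and Achebe both have date first elected to the board 26 Mar 1996, so the next rule applies.
Among Sorensen and Achebe, by equity stake (higher first): Sorensen (18 percent) before Achebe (1 percent).
Andersen and Brennan both have date first elected to the board 22 Feb 2016, so the next rule applies.
Among Andersen and Brennan, by equity stake (higher first): Andersen (6 percent) before Brennan (4 percent).
Order: Mbeki, Nguyen, Delgado, Sorensen, Achebe, Andersen, Brennan, Kowalski. So position 3.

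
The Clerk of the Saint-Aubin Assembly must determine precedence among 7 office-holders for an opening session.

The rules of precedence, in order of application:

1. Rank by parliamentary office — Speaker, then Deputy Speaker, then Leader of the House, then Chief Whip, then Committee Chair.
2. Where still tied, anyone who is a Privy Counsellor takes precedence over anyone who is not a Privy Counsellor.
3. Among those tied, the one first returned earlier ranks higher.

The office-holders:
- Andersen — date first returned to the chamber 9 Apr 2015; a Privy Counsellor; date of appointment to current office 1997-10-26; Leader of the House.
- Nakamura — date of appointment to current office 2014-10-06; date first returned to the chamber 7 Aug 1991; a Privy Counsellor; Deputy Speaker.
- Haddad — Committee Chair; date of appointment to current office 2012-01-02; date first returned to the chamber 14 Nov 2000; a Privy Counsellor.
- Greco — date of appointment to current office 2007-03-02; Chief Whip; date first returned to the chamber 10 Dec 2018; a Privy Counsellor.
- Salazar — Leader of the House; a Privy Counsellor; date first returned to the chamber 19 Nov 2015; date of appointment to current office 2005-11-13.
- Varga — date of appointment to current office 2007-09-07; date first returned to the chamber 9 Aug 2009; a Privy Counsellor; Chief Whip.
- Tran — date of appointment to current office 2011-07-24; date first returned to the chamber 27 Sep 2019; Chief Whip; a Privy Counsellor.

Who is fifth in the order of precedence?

By parliamentary office: Nakamura (Deputy Speaker); then Andersen and Salazar (Leader of the House); then Varga, Greco and Tran (Chief Whip); then Haddad (Committee Chair).
Andersen and Salazar are each a Privy Counsellor, so the next rule applies.
Among Andersen and Salazar, by date first returned to the chamber (earlier first): Andersen (9 Apr 2015) before Salazar (19 Nov 2015).
Varga, Greco and Tran are each a Privy Counsellor, so the next rule applies.
Among Varga, Greco and Tran, by date first returned to the chamber (earlier first): Varga (9 Aug 2009) before Greco (10 Dec 2018) before Tran (27 Sep 2019).
Order: Nakamura, Andersen, Salazar, Varga, Greco, Tran, Haddad.

Greco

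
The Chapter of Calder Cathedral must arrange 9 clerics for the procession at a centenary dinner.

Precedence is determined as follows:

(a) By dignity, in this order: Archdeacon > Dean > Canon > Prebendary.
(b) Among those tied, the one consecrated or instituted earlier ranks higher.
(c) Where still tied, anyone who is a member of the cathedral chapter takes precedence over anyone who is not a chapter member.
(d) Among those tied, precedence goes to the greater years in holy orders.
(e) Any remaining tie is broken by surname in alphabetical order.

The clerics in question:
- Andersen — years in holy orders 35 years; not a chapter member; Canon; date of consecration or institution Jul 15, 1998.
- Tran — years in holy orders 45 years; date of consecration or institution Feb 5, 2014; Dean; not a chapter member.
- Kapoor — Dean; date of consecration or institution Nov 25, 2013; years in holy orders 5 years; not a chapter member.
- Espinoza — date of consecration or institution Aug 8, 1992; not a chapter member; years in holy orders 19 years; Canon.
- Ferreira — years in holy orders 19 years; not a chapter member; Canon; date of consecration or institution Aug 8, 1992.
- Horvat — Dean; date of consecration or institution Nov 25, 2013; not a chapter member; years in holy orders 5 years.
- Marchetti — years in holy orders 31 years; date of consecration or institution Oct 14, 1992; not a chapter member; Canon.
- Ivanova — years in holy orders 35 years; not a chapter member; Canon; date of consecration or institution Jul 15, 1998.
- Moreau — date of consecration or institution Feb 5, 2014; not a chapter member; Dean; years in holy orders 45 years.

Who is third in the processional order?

Moreau

By dignity: Horvat, Kapoor, Moreau and Tran (Dean); then Espinoza, Ferreira, Marchetti, Andersen and Ivanova (Canon).
Among Horvat, Kapoor, Moreau and Tran, by date of consecration or institution (earlier first): Horvat and Kapoor (Nov 25, 2013) before Moreau and Tran (Feb 5, 2014).
Horvat and Kapoor are each not a chapter member, so the next rule applies.
Horvat and Kapoor both have years in holy orders 5 years, so the next rule applies.
Among Horvat and Kapoor, alphabetically by surname: Horvat before Kapoor.
Moreau and Tran are each not a chapter member, so the next rule applies.
Moreau and Tran both have years in holy orders 45 years, so the next rule applies.
Among Moreau and Tran, alphabetically by surname: Moreau before Tran.
Among Espinoza, Ferreira, Marchetti, Andersen and Ivanova, by date of consecration or institution (earlier first): Espinoza and Ferreira (Aug 8, 1992) before Marchetti (Oct 14, 1992) before Andersen and Ivanova (Jul 15, 1998).
Espinoza and Ferreira are each not a chapter member, so the next rule applies.
Espinoza and Ferreira both have years in holy orders 19 years, so the next rule applies.
Among Espinoza and Ferreira, alphabetically by surname: Espinoza before Ferreira.
Andersen and Ivanova are each not a chapter member, so the next rule applies.
Andersen and Ivanova both have years in holy orders 35 years, so the next rule applies.
Among Andersen and Ivanova, alphabetically by surname: Andersen before Ivanova.
Order: Horvat, Kapoor, Moreau, Tran, Espinoza, Ferreira, Marchetti, Andersen, Ivanova.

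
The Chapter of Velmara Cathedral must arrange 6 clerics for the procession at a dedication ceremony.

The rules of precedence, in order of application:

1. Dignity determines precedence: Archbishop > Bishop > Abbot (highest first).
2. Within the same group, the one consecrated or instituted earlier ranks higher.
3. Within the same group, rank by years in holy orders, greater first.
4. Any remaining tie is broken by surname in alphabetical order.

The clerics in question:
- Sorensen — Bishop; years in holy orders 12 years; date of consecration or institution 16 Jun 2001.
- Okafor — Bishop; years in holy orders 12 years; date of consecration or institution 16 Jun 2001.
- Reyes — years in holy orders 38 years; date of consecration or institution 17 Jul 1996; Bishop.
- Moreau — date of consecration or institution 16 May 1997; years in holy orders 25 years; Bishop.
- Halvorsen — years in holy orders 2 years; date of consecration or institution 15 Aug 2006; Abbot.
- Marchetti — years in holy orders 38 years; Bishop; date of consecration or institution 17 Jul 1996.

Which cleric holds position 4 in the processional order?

Okafor

By dignity: Marchetti, Reyes, Moreau, Okafor and Sorensen (Bishop); then Halvorsen (Abbot).
Among Marchetti, Reyes, Moreau, Okafor and Sorensen, by date of consecration or institution (earlier first): Marchetti and Reyes (17 Jul 1996) before Moreau (16 May 1997) before Okafor and Sorensen (16 Jun 2001).
Marchetti and Reyes both have years in holy orders 38 years, so the next rule applies.
Among Marchetti and Reyes, alphabetically by surname: Marchetti before Reyes.
Okafor and Sorensen both have years in holy orders 12 years, so the next rule applies.
Among Okafor and Sorensen, alphabetically by surname: Okafor before Sorensen.
Order: Marchetti, Reyes, Moreau, Okafor, Sorensen, Halvorsen.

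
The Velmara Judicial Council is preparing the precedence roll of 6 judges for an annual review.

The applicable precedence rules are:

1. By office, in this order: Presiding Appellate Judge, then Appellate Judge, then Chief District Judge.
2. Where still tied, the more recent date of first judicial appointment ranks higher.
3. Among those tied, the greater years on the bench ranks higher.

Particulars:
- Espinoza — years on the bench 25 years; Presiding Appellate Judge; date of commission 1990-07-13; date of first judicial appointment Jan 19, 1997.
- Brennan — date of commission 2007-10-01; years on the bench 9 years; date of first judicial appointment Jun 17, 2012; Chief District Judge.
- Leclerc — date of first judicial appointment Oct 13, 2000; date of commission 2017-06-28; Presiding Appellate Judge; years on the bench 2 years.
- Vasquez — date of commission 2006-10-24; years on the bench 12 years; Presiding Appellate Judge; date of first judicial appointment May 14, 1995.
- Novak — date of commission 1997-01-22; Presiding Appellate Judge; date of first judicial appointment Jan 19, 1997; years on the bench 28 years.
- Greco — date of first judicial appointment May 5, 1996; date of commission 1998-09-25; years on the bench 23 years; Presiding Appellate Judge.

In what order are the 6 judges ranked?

Leclerc, Novak, Espinoza, Greco, Vasquez, Brennan

By office: Leclerc, Novak, Espinoza, Greco and Vasquez (Presiding Appellate Judge); then Brennan (Chief District Judge).
Among Leclerc, Novak, Espinoza, Greco and Vasquez, by date of first judicial appointment (later first): Leclerc (Oct 13, 2000) before Novak and Espinoza (Jan 19, 1997) before Greco (May 5, 1996) before Vasquez (May 14, 1995).
Among Novak and Espinoza, by years on the bench (higher first): Novak (28 years) before Espinoza (25 years).
Full order: Leclerc, Novak, Espinoza, Greco, Vasquez, Brennan.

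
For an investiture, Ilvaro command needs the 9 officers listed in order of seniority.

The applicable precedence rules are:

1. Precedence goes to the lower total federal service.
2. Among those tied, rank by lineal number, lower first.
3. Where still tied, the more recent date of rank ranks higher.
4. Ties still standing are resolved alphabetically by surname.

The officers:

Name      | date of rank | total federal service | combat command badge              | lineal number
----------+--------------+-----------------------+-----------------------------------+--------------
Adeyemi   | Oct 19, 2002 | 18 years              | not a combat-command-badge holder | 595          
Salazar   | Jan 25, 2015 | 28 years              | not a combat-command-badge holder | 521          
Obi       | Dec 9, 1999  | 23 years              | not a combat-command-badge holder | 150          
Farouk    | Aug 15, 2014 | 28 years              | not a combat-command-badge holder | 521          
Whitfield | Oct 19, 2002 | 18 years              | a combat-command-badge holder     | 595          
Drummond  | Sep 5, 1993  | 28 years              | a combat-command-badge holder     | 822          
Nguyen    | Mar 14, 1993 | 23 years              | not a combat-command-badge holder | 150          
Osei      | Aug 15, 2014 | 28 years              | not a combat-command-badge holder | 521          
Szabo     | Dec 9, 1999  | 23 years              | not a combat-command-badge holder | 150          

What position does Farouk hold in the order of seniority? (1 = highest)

By total federal service (lower first): Adeyemi and Whitfield (both 18 years); then Obi, Szabo and Nguyen (each 23 years); then Salazar, Farouk, Osei and Drummond (each 28 years).
Adeyemi and Whitfield both have lineal number 595, so the next rule applies.
Adeyemi and Whitfield both have date of rank Oct 19, 2002, so the next rule applies.
Among Adeyemi and Whitfield, alphabetically by surname: Adeyemi before Whitfield.
Obi, Szabo and Nguyen all have lineal number 150, so the next rule applies.
Among Obi, Szabo and Nguyen, by date of rank (later first): Obi and Szabo (Dec 9, 1999) before Nguyen (Mar 14, 1993).
Among Obi and Szabo, alphabetically by surname: Obi before Szabo.
Among Salazar, Farouk, Osei and Drummond, by lineal number (lower first): Salazar, Farouk and Osei (521) before Drummond (822).
Among Salazar, Farouk and Osei, by date of rank (later first): Salazar (Jan 25, 2015) before Farouk and Osei (Aug 15, 2014).
Among Farouk and Osei, alphabetically by surname: Farouk before Osei.
Order: Adeyemi, Whitfield, Obi, Szabo, Nguyen, Salazar, Farouk, Osei, Drummond. So position 7.

7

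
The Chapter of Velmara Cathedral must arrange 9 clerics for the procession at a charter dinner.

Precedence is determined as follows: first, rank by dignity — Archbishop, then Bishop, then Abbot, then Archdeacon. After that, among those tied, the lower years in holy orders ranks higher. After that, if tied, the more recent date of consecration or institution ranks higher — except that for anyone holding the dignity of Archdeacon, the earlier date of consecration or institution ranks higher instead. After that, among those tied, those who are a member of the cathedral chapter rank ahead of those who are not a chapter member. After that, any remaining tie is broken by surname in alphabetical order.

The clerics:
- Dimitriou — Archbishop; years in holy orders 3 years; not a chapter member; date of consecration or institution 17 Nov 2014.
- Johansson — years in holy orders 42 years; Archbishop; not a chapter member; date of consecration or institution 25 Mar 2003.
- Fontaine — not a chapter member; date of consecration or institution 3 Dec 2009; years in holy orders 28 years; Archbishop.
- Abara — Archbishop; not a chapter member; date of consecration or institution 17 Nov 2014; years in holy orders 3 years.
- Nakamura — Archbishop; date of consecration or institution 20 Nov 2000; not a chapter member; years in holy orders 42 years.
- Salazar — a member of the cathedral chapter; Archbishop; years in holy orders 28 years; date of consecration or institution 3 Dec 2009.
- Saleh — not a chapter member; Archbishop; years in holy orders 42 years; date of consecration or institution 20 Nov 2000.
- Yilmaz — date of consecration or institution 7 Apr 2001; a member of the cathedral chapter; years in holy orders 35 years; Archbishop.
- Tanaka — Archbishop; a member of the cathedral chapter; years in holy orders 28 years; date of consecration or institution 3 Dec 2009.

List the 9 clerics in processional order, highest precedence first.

Abara, Dimitriou, Salazar, Tanaka, Fontaine, Yilmaz, Johansson, Nakamura, Saleh

By dignity: Abara, Dimitriou, Salazar, Tanaka, Fontaine, Yilmaz, Johansson, Nakamura and Saleh (Archbishop).
Among Abara, Dimitriou, Salazar, Tanaka, Fontaine, Yilmaz, Johansson, Nakamura and Saleh, by years in holy orders (lower first): Abara and Dimitriou (3 years) before Salazar, Tanaka and Fontaine (28 years) before Yilmaz (35 years) before Johansson, Nakamura and Saleh (42 years).
Abara and Dimitriou both have date of consecration or institution 17 Nov 2014, so the next rule applies.
Abara and Dimitriou are each not a chapter member, so the next rule applies.
Among Abara and Dimitriou, alphabetically by surname: Abara before Dimitriou.
Salazar, Tanaka and Fontaine all have date of consecration or institution 3 Dec 2009, so the next rule applies.
Among Salazar, Tanaka and Fontaine, a member of the cathedral chapter before not a chapter member: Salazar and Tanaka (a member of the cathedral chapter) before Fontaine (not a chapter member).
Among Salazar and Tanaka, alphabetically by surname: Salazar before Tanaka.
Among Johansson, Nakamura and Saleh, by date of consecration or institution (later first): Johansson (25 Mar 2003) before Nakamura and Saleh (20 Nov 2000).
Nakamura and Saleh are each not a chapter member, so the next rule applies.
Among Nakamura and Saleh, alphabetically by surname: Nakamura before Saleh.
Full order: Abara, Dimitriou, Salazar, Tanaka, Fontaine, Yilmaz, Johansson, Nakamura, Saleh.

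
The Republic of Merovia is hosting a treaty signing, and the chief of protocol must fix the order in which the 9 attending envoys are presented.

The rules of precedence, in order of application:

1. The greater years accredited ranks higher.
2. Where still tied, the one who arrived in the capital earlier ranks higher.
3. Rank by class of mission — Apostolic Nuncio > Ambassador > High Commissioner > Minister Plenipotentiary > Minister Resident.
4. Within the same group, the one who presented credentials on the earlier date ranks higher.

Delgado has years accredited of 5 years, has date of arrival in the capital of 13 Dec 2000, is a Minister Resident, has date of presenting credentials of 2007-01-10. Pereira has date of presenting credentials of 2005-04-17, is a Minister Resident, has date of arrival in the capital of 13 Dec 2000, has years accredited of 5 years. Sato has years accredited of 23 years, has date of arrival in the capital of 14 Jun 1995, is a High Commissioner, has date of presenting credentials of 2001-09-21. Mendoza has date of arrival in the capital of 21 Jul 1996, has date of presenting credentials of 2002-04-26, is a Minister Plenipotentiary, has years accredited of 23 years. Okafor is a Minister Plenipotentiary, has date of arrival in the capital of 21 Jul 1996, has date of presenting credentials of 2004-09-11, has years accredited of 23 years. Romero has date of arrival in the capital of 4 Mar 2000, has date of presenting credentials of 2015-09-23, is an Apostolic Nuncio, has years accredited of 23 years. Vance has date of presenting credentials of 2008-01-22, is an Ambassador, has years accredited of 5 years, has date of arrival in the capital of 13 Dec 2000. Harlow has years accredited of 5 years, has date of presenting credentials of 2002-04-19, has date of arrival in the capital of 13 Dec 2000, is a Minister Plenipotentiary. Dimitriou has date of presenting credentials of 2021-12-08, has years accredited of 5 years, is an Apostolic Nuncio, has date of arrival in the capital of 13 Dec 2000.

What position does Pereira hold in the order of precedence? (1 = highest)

By years accredited (higher first): Sato, Mendoza, Okafor and Romero (each 23 years); then Dimitriou, Vance, Harlow, Pereira and Delgado (each 5 years).
Among Sato, Mendoza, Okafor and Romero, by date of arrival in the capital (earlier first): Sato (14 Jun 1995) before Mendoza and Okafor (21 Jul 1996) before Romero (4 Mar 2000).
Mendoza and Okafor are each Minister Plenipotentiary, so the next rule applies.
Among Mendoza and Okafor, by date of presenting credentials (earlier first): Mendoza (2002-04-26) before Okafor (2004-09-11).
Dimitriou, Vance, Harlow, Pereira and Delgado all have date of arrival in the capital 13 Dec 2000, so the next rule applies.
Among Dimitriou, Vance, Harlow, Pereira and Delgado, by class of mission: Dimitriou (Apostolic Nuncio) before Vance (Ambassador) before Harlow (Minister Plenipotentiary) before Pereira and Delgado (Minister Resident).
Among Pereira and Delgado, by date of presenting credentials (earlier first): Pereira (2005-04-17) before Delgado (2007-01-10).
Order: Sato, Mendoza, Okafor, Romero, Dimitriou, Vance, Harlow, Pereira, Delgado. So position 8.

8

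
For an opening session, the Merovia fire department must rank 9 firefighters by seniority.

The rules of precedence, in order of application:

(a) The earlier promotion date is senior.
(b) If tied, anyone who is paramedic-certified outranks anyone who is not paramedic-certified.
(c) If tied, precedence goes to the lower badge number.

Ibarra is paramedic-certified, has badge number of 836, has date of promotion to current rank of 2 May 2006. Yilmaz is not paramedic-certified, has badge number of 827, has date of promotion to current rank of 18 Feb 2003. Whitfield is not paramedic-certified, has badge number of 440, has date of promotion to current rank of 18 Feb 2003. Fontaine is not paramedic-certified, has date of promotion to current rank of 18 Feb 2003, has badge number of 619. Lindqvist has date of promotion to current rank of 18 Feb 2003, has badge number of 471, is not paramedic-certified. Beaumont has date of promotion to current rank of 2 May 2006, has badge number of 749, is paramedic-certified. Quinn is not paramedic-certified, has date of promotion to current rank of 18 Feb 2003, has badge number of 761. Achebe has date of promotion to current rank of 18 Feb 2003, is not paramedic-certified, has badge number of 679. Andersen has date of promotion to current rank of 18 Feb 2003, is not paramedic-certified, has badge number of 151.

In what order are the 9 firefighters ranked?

Andersen, Whitfield, Lindqvist, Fontaine, Achebe, Quinn, Yilmaz, Beaumont, Ibarra

By date of promotion to current rank (earlier first): Andersen, Whitfield, Lindqvist, Fontaine, Achebe, Quinn and Yilmaz (each 18 Feb 2003); then Beaumont and Ibarra (both 2 May 2006).
Andersen, Whitfield, Lindqvist, Fontaine, Achebe, Quinn and Yilmaz are each not paramedic-certified, so the next rule applies.
Among Andersen, Whitfield, Lindqvist, Fontaine, Achebe, Quinn and Yilmaz, by badge number (lower first): Andersen (151) before Whitfield (440) before Lindqvist (471) before Fontaine (619) before Achebe (679) before Quinn (761) before Yilmaz (827).
Beaumont and Ibarra are each paramedic-certified, so the next rule applies.
Among Beaumont and Ibarra, by badge number (lower first): Beaumont (749) before Ibarra (836).
Full order: Andersen, Whitfield, Lindqvist, Fontaine, Achebe, Quinn, Yilmaz, Beaumont, Ibarra.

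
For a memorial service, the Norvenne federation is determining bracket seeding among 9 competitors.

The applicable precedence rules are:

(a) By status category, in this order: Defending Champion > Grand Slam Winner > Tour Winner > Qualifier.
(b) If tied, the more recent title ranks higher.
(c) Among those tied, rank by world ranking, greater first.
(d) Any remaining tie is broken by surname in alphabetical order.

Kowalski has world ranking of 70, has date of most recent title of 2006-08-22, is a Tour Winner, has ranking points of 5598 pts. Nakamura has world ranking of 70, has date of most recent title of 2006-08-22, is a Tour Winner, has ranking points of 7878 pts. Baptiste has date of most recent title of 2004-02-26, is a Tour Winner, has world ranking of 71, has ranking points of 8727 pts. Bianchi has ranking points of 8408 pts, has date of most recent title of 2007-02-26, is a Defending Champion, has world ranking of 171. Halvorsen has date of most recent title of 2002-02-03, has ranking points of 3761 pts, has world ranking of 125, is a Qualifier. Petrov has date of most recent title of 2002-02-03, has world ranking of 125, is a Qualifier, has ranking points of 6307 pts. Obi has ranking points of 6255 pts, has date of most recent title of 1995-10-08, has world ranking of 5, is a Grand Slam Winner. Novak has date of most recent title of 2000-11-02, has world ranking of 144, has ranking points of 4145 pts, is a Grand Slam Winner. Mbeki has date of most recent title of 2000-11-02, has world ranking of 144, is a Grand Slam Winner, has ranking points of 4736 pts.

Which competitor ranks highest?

Bianchi

By status category: Bianchi (Defending Champion); then Mbeki, Novak and Obi (Grand Slam Winner); then Kowalski, Nakamura and Baptiste (Tour Winner); then Halvorsen and Petrov (Qualifier).
Among Mbeki, Novak and Obi, by date of most recent title (later first): Mbeki and Novak (2000-11-02) before Obi (1995-10-08).
Mbeki and Novak both have world ranking 144, so the next rule applies.
Among Mbeki and Novak, alphabetically by surname: Mbeki before Novak.
Among Kowalski, Nakamura and Baptiste, by date of most recent title (later first): Kowalski and Nakamura (2006-08-22) before Baptiste (2004-02-26).
Kowalski and Nakamura both have world ranking 70, so the next rule applies.
Among Kowalski and Nakamura, alphabetically by surname: Kowalski before Nakamura.
Halvorsen and Petrov both have date of most recent title 2002-02-03, so the next rule applies.
Halvorsen and Petrov both have world ranking 125, so the next rule applies.
Among Halvorsen and Petrov, alphabetically by surname: Halvorsen before Petrov.
Order: Bianchi, Mbeki, Novak, Obi, Kowalski, Nakamura, Baptiste, Halvorsen, Petrov.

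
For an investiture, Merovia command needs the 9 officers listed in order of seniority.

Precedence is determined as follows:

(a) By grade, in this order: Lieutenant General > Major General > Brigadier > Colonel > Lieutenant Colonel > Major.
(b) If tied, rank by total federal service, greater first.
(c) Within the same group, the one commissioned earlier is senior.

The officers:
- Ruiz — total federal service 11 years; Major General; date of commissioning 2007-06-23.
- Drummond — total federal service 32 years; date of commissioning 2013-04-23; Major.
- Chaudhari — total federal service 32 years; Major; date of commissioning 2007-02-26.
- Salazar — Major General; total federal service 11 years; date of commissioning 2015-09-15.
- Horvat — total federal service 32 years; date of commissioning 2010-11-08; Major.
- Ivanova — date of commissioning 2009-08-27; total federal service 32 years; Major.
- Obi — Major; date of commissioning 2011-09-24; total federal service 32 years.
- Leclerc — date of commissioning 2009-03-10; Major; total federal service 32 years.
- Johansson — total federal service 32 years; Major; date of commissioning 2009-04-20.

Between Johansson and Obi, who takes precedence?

By grade: Ruiz and Salazar (Major General); then Chaudhari, Leclerc, Johansson, Ivanova, Horvat, Obi and Drummond (Major).
Ruiz and Salazar both have total federal service 11 years, so the next rule applies.
Among Ruiz and Salazar, by date of commissioning (earlier first): Ruiz (2007-06-23) before Salazar (2015-09-15).
Chaudhari, Leclerc, Johansson, Ivanova, Horvat, Obi and Drummond all have total federal service 32 years, so the next rule applies.
Among Chaudhari, Leclerc, Johansson, Ivanova, Horvat, Obi and Drummond, by date of commissioning (earlier first): Chaudhari (2007-02-26) before Leclerc (2009-03-10) before Johansson (2009-04-20) before Ivanova (2009-08-27) before Horvat (2010-11-08) before Obi (2011-09-24) before Drummond (2013-04-23).
So Johansson takes precedence.

Johansson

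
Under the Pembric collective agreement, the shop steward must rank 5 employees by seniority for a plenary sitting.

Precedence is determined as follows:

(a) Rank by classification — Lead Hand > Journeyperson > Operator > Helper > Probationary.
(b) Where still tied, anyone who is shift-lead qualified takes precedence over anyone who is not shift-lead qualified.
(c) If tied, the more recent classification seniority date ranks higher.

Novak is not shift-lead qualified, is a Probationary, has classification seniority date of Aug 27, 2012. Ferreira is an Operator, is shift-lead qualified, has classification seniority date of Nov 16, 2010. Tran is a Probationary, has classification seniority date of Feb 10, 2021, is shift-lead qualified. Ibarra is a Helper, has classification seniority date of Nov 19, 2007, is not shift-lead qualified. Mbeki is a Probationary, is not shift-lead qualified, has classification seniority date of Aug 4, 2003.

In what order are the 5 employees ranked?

Ferreira, Ibarra, Tran, Novak, Mbeki

By classification: Ferreira (Operator); then Ibarra (Helper); then Tran, Novak and Mbeki (Probationary).
Among Tran, Novak and Mbeki, shift-lead qualified before not shift-lead qualified: Tran (shift-lead qualified) before Novak and Mbeki (not shift-lead qualified).
Among Novak and Mbeki, by classification seniority date (later first): Novak (Aug 27, 2012) before Mbeki (Aug 4, 2003).
Full order: Ferreira, Ibarra, Tran, Novak, Mbeki.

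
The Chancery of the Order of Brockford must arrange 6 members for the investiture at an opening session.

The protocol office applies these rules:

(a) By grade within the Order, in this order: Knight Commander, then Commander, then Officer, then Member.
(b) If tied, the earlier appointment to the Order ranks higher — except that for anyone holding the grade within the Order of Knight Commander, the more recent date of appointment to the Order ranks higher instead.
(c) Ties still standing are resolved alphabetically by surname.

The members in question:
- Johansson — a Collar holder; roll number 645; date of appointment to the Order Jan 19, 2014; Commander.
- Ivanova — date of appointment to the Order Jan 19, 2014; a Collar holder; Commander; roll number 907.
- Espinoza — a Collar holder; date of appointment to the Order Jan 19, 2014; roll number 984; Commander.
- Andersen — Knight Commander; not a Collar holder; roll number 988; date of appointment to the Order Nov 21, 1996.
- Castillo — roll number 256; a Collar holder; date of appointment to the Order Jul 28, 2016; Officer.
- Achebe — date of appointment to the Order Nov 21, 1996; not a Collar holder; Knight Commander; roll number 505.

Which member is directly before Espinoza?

By grade within the Order: Achebe and Andersen (Knight Commander); then Espinoza, Ivanova and Johansson (Commander); then Castillo (Officer).
Achebe and Andersen both have date of appointment to the Order Nov 21, 1996, so the next rule applies.
Among Achebe and Andersen, alphabetically by surname: Achebe before Andersen.
Espinoza, Ivanova and Johansson all have date of appointment to the Order Jan 19, 2014, so the next rule applies.
Among Espinoza, Ivanova and Johansson, alphabetically by surname: Espinoza before Ivanova before Johansson.
Order: Achebe, Andersen, Espinoza, Ivanova, Johansson, Castillo.

Andersen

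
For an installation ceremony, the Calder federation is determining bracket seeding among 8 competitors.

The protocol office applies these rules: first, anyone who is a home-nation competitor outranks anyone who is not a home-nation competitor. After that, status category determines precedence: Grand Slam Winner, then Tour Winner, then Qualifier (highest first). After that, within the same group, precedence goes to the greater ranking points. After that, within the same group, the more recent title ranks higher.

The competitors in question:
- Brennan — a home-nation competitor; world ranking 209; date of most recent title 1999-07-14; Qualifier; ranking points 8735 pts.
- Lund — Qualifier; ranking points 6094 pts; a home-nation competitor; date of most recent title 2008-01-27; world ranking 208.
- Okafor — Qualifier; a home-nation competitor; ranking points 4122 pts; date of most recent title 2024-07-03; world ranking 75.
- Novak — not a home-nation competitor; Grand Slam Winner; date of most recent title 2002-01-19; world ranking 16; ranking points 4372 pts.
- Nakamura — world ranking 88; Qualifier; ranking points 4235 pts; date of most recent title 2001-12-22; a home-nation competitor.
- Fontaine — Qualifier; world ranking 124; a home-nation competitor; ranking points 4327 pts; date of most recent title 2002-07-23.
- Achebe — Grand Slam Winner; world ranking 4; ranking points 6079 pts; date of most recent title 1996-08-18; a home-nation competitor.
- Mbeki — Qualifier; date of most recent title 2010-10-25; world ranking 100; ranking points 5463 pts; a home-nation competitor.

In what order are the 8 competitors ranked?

Achebe, Brennan, Lund, Mbeki, Fontaine, Nakamura, Okafor, Novak

By the first rule: Achebe, Brennan, Lund, Mbeki, Fontaine, Nakamura and Okafor (each a home-nation competitor); then Novak (not a home-nation competitor).
Among Achebe, Brennan, Lund, Mbeki, Fontaine, Nakamura and Okafor, by status category: Achebe (Grand Slam Winner) before Brennan, Lund, Mbeki, Fontaine, Nakamura and Okafor (Qualifier).
Among Brennan, Lund, Mbeki, Fontaine, Nakamura and Okafor, by ranking points (higher first): Brennan (8735 pts) before Lund (6094 pts) before Mbeki (5463 pts) before Fontaine (4327 pts) before Nakamura (4235 pts) before Okafor (4122 pts).
Full order: Achebe, Brennan, Lund, Mbeki, Fontaine, Nakamura, Okafor, Novak.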